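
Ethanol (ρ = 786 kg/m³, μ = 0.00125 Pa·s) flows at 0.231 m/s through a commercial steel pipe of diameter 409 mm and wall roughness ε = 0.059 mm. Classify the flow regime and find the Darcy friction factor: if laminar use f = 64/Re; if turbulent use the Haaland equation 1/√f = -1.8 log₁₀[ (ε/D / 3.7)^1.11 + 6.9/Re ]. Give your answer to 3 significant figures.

Re = ρVD/μ = 786·0.231·0.409/0.00125 = 5.941e+04.
Re > 4000 → turbulent. ε/D = 5.9e-05/0.409 = 0.000144; Haaland: 1/√f = -1.8 log₁₀[1.28e-05 + 0.000116] = 7.001, so f = 0.0204.

f ≈ 0.0204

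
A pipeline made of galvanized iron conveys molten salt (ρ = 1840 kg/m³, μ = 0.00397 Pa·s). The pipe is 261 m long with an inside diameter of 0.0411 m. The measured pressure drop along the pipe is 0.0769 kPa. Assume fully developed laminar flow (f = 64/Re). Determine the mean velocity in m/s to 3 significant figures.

For laminar flow, f = 64/Re with Re = ρVD/μ, so Darcy-Weisbach reduces to ΔP = 32μLV/D². Solving for V: V = ΔP·D²/(32μL) = 76.9·(0.0411)²/(32·0.00397·261) = 0.003918 m/s.
Check: Re = ρVD/μ = 1840·0.003918·0.0411/0.00397 = 74.63 < 2300, so the laminar assumption holds.

V ≈ 0.00392 m/s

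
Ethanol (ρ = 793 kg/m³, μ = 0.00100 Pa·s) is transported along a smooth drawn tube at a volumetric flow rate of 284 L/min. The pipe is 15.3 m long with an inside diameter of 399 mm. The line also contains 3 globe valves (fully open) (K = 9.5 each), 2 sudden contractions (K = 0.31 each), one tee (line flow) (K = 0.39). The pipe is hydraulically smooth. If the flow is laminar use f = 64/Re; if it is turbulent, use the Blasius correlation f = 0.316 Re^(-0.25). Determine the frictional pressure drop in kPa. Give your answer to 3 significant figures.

ΔP ≈ 0.0174 kPa

Q = 284 L/min = 284/60000 = 0.004733 m³/s.
Cross-sectional area A = πD²/4 = π(0.399)²/4 = 0.125 m²; mean velocity V = Q/A = 0.004733/0.125 = 0.03786 m/s.
Reynolds number Re = ρVD/μ = 793 · 0.03786 · 0.399 / 0.001 = 1.198e+04.
Re > 4000 → turbulent. Smooth-pipe (Blasius): f = 0.316 Re^(-0.25) = 0.316/(1.198e+04)^0.25 = 0.03021.
Total minor-loss coefficient ΣK = 3·9.5 + 2·0.31 + 1·0.39 = 29.5.
ΔP = [f·L/D + ΣK]·(ρV²/2) = [0.03021·15.3/0.399 + 29.5]·(793·0.03786²/2) = [1.158 + 29.5]·0.5682 = 17.43 Pa.
ΔP = 17.43 Pa = 0.0174 kPa.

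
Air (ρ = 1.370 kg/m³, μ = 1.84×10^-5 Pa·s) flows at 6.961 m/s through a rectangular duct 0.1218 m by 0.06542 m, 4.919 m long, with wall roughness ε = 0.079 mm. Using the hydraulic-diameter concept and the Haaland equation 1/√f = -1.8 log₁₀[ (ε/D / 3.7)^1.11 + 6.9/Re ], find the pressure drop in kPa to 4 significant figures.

Hydraulic diameter D_h = 4A/P = 4·(0.1218·0.06542)/(2·(0.1218+0.06542)) = 0.03187/0.3744 = 0.08512 m.
Re = ρVD_h/μ = 1.37·6.961·0.08512/1.84e-05 = 4.412e+04.
ε/D_h = 7.9e-05/0.08512 = 0.000928; Haaland gives 1/√f = -1.8 log₁₀[0.000101+0.000156] = 6.462, so f = 0.02395.
ΔP = f(L/D_h)(ρV²/2) = 0.02395·4.919/0.08512·33.19 = 45.94 Pa.
ΔP = 0.04594 kPa.

ΔP ≈ 0.04594 kPa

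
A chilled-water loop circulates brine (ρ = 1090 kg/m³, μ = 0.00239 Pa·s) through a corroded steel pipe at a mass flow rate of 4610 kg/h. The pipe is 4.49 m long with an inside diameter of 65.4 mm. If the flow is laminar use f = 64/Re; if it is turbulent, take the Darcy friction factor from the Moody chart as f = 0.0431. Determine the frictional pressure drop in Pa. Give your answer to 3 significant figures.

ΔP ≈ 197 Pa

ṁ = 4610 kg/h = 4610/3600 = 1.281 kg/s.
A = πD²/4 = π(0.0654)²/4 = 0.003359 m²; mean velocity V = ṁ/(ρA) = 1.281/(1090 · 0.003359) = 0.3497 m/s.
Reynolds number Re = ρVD/μ = 1090 · 0.3497 · 0.0654 / 0.00239 = 1.043e+04.
Re > 4000 → turbulent; use the Moody-chart value f = 0.0431.
Darcy-Weisbach: ΔP = f(L/D)(ρV²/2) = 0.0431·(4.49/0.0654)·(1090·0.3497²/2) = 0.0431·68.65·66.66 = 197.2 Pa.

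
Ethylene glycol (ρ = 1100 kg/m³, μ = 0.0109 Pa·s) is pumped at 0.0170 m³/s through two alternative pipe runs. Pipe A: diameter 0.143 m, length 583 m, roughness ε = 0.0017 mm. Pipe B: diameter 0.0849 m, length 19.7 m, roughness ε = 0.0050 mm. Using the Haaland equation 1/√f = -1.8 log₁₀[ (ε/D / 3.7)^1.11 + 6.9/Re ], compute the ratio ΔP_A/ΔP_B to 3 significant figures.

ΔP_A/ΔP_B ≈ 2.48

Pipe A: V = Q/A = 0.017/0.01606 = 1.058 m/s; Re = 1.528e+04; ε/D = 1.19e-05; Haaland → f = 0.02759; ΔP_A = f(L/D)(ρV²/2) = 6.933e+04 Pa.
Pipe B: V = Q/A = 0.017/0.005661 = 3.003 m/s; Re = 2.573e+04; ε/D = 5.89e-05; Haaland → f = 0.0243; ΔP_B = f(L/D)(ρV²/2) = 2.796e+04 Pa.
ΔP_A/ΔP_B = 6.933e+04/2.796e+04 = 2.48.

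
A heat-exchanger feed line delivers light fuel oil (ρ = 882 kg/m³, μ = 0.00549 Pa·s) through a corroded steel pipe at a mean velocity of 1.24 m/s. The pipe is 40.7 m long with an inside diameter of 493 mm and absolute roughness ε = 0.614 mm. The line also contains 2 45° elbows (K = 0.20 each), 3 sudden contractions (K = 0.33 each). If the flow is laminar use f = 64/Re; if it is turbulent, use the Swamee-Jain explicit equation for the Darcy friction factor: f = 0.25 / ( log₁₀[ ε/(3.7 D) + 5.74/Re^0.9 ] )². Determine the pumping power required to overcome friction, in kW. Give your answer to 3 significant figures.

Reynolds number Re = ρVD/μ = 882 · 1.24 · 0.493 / 0.00549 = 9.821e+04.
Re > 4000 → turbulent. Relative roughness ε/D = 0.000614/0.493 = 0.00125. Swamee-Jain: f = 0.25/(log₁₀[0.00125/3.7 + 5.74/9.821e+04^0.9])² = 0.25/(log₁₀[0.000337 + 0.000184])² = 0.25/(-3.283)² = 0.02319.
Total minor-loss coefficient ΣK = 2·0.2 + 3·0.33 = 1.39.
ΔP = [f·L/D + ΣK]·(ρV²/2) = [0.02319·40.7/0.493 + 1.39]·(882·1.24²/2) = [1.915 + 1.39]·678.1 = 2241 Pa.
Q = V·A = 1.24·0.1909 = 0.2367 m³/s.
Pumping power P = QΔP = 0.2367·2241 = 530.4 W = 0.530 kW.

P ≈ 0.530 kW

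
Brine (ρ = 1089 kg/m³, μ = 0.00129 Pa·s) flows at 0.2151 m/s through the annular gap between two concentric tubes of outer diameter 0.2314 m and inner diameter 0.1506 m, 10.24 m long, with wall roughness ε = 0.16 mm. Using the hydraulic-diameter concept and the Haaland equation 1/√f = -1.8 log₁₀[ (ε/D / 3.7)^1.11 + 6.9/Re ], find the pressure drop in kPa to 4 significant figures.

Hydraulic diameter D_h = 4A/P = D_o - D_i = 0.2314 - 0.1506 = 0.0808 m.
Re = ρVD_h/μ = 1089·0.2151·0.0808/0.00129 = 1.467e+04.
ε/D_h = 0.00016/0.0808 = 0.00198; Haaland gives 1/√f = -1.8 log₁₀[0.000234+0.00047] = 5.674, so f = 0.03106.
ΔP = f(L/D_h)(ρV²/2) = 0.03106·10.24/0.0808·25.19 = 99.16 Pa.
ΔP = 0.09916 kPa.

ΔP ≈ 0.09916 kPa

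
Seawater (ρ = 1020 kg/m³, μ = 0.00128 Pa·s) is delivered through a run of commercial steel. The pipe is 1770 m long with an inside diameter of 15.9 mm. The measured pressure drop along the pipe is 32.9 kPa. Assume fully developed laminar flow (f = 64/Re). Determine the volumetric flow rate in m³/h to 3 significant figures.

Q ≈ 0.0820 m³/h

For laminar flow, f = 64/Re with Re = ρVD/μ, so Darcy-Weisbach reduces to ΔP = 32μLV/D². Solving for V: V = ΔP·D²/(32μL) = 3.29e+04·(0.0159)²/(32·0.00128·1770) = 0.1147 m/s.
Check: Re = ρVD/μ = 1020·0.1147·0.0159/0.00128 = 1454 < 2300, so the laminar assumption holds.
Q = V·A = 0.1147·(π/4·0.0159²) = 2.278e-05 m³/s = 0.0820 m³/h.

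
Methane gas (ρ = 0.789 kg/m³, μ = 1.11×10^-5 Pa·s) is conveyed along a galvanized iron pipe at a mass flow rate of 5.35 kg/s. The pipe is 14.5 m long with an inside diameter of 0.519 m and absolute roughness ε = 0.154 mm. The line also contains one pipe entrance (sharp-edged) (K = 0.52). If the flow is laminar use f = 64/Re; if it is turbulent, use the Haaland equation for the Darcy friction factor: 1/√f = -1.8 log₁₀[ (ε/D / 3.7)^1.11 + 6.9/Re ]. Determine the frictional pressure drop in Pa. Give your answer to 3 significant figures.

ΔP ≈ 386 Pa

A = πD²/4 = π(0.519)²/4 = 0.2116 m²; mean velocity V = ṁ/(ρA) = 5.35/(0.789 · 0.2116) = 32.05 m/s.
Reynolds number Re = ρVD/μ = 0.789 · 32.05 · 0.519 / 1.11e-05 = 1.182e+06.
Re > 4000 → turbulent. Relative roughness ε/D = 0.000154/0.519 = 0.000297. Haaland: 1/√f = -1.8 log₁₀[(0.000297/3.7)^1.11 + 6.9/1.182e+06] = -1.8 log₁₀[2.84e-05 + 5.84e-06] = 8.038, so f = 0.01548.
Total minor-loss coefficient ΣK = 1·0.52 = 0.52.
ΔP = [f·L/D + ΣK]·(ρV²/2) = [0.01548·14.5/0.519 + 0.52]·(0.789·32.05²/2) = [0.4325 + 0.52]·405.3 = 386 Pa.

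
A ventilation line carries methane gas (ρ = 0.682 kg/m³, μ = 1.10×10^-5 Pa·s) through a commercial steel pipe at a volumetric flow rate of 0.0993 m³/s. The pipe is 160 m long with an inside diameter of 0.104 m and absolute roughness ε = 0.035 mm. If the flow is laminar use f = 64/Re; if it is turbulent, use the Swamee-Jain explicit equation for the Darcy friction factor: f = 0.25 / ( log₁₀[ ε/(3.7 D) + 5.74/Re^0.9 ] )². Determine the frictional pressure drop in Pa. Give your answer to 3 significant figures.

Cross-sectional area A = πD²/4 = π(0.104)²/4 = 0.008495 m²; mean velocity V = Q/A = 0.0993/0.008495 = 11.69 m/s.
Reynolds number Re = ρVD/μ = 0.682 · 11.69 · 0.104 / 1.1e-05 = 7.537e+04.
Re > 4000 → turbulent. Relative roughness ε/D = 3.5e-05/0.104 = 0.000337. Swamee-Jain: f = 0.25/(log₁₀[0.000337/3.7 + 5.74/7.537e+04^0.9])² = 0.25/(log₁₀[9.1e-05 + 0.000234])² = 0.25/(-3.488)² = 0.02055.
Darcy-Weisbach: ΔP = f(L/D)(ρV²/2) = 0.02055·(160/0.104)·(0.682·11.69²/2) = 0.02055·1538·46.6 = 1473 Pa.

ΔP ≈ 1470 Pa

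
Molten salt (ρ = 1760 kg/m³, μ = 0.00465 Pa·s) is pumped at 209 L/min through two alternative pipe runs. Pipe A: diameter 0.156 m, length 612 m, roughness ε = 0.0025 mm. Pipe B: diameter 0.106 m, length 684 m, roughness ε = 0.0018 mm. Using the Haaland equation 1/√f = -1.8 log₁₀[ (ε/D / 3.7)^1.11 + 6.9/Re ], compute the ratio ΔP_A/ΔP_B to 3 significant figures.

ΔP_A/ΔP_B ≈ 0.144

Pipe A: V = Q/A = 0.003483/0.01911 = 0.1822 m/s; Re = 1.076e+04; ε/D = 1.6e-05; Haaland → f = 0.03029; ΔP_A = f(L/D)(ρV²/2) = 3473 Pa.
Pipe B: V = Q/A = 0.003483/0.008825 = 0.3947 m/s; Re = 1.584e+04; ε/D = 1.7e-05; Haaland → f = 0.02734; ΔP_B = f(L/D)(ρV²/2) = 2.419e+04 Pa.
ΔP_A/ΔP_B = 3473/2.419e+04 = 0.144.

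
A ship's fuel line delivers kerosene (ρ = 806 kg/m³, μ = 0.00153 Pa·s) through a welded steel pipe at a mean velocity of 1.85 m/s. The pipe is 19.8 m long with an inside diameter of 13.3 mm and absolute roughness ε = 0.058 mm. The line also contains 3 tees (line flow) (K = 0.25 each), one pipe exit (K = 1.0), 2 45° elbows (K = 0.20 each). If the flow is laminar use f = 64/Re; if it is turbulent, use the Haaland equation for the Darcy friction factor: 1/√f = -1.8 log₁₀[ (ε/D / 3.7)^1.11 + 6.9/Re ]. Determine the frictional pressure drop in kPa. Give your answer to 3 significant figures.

Reynolds number Re = ρVD/μ = 806 · 1.85 · 0.0133 / 0.00153 = 1.296e+04.
Re > 4000 → turbulent. Relative roughness ε/D = 5.8e-05/0.0133 = 0.00436. Haaland: 1/√f = -1.8 log₁₀[(0.00436/3.7)^1.11 + 6.9/1.296e+04] = -1.8 log₁₀[0.000561 + 0.000532] = 5.33, so f = 0.0352.
Total minor-loss coefficient ΣK = 3·0.25 + 1·1 + 2·0.2 = 2.15.
ΔP = [f·L/D + ΣK]·(ρV²/2) = [0.0352·19.8/0.0133 + 2.15]·(806·1.85²/2) = [52.4 + 2.15]·1379 = 7.524e+04 Pa.
ΔP = 7.524e+04 Pa = 75.2 kPa.

ΔP ≈ 75.2 kPa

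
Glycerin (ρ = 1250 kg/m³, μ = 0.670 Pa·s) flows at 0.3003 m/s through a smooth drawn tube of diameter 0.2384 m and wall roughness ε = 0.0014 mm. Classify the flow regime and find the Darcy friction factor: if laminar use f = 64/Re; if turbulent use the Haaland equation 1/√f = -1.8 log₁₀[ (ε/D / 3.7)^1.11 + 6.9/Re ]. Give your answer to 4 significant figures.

Re = ρVD/μ = 1250·0.3003·0.2384/0.67 = 133.6.
Re < 2300 → laminar, so f = 64/Re = 0.4792 (roughness is irrelevant in laminar flow).

f ≈ 0.4792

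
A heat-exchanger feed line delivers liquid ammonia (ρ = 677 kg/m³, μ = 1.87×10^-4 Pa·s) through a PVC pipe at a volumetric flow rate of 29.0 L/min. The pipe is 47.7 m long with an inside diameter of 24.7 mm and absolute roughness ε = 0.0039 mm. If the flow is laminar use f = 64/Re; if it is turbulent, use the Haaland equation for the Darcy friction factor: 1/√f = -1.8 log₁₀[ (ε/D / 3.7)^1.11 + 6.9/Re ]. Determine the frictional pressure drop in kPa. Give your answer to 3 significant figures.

ΔP ≈ 12.6 kPa

Q = 29.0 L/min = 29.0/60000 = 0.0004833 m³/s.
Cross-sectional area A = πD²/4 = π(0.0247)²/4 = 0.0004792 m²; mean velocity V = Q/A = 0.0004833/0.0004792 = 1.009 m/s.
Reynolds number Re = ρVD/μ = 677 · 1.009 · 0.0247 / 0.000187 = 9.02e+04.
Re > 4000 → turbulent. Relative roughness ε/D = 3.9e-06/0.0247 = 0.000158. Haaland: 1/√f = -1.8 log₁₀[(0.000158/3.7)^1.11 + 6.9/9.02e+04] = -1.8 log₁₀[1.41e-05 + 7.65e-05] = 7.277, so f = 0.01888.
Darcy-Weisbach: ΔP = f(L/D)(ρV²/2) = 0.01888·(47.7/0.0247)·(677·1.009²/2) = 0.01888·1931·344.4 = 1.256e+04 Pa.
ΔP = 1.256e+04 Pa = 12.6 kPa.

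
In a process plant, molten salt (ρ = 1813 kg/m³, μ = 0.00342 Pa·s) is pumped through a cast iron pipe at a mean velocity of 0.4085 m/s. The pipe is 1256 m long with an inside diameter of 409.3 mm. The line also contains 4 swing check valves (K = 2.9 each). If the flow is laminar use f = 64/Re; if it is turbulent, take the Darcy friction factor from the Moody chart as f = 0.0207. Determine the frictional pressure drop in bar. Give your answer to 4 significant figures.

ΔP ≈ 0.1136 bar

Reynolds number Re = ρVD/μ = 1813 · 0.4085 · 0.4093 / 0.00342 = 8.864e+04.
Re > 4000 → turbulent; use the Moody-chart value f = 0.0207.
Total minor-loss coefficient ΣK = 4·2.9 = 11.6.
ΔP = [f·L/D + ΣK]·(ρV²/2) = [0.0207·1256/0.4093 + 11.6]·(1813·0.4085²/2) = [63.52 + 11.6]·151.3 = 1.136e+04 Pa.
ΔP = 1.136e+04 Pa = 0.1136 bar.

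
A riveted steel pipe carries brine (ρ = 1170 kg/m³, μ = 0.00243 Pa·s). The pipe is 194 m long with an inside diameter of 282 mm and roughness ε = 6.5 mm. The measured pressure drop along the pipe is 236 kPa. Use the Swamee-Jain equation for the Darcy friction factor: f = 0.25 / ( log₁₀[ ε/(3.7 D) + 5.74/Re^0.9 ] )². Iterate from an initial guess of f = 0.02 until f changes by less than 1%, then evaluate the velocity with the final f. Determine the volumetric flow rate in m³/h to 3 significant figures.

Q ≈ 758 m³/h

Rearranging Darcy-Weisbach: V = √(2·ΔP·D/(f·L·ρ)). With ε/D = 0.0065/0.282 = 0.023, iterate starting from f = 0.02:
  f = 0.02 → V = √(2·2.36e+05·0.282/(0.02·194·1170)) = 5.415 m/s; Re = ρVD/μ = 7.352e+05; f → 0.05149
  f = 0.05149 → V = 3.375 m/s; Re = 4.582e+05; f → 0.05154
Converged (Δf/f < 1%). With the final f = 0.05154: V = √(2·2.36e+05·0.282/(0.05154·194·1170)) = 3.373 m/s.
Q = V·A = 3.373·(π/4·0.282²) = 0.2107 m³/s = 758 m³/h.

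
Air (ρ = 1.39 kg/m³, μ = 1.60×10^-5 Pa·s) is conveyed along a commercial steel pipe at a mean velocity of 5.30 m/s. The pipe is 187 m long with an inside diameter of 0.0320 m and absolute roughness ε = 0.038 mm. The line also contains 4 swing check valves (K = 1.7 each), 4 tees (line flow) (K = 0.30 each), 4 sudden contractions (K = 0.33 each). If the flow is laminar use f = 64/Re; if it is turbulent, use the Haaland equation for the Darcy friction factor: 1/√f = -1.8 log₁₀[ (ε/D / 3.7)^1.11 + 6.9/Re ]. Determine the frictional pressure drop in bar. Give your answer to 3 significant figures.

Reynolds number Re = ρVD/μ = 1.39 · 5.3 · 0.032 / 1.6e-05 = 1.473e+04.
Re > 4000 → turbulent. Relative roughness ε/D = 3.8e-05/0.032 = 0.00119. Haaland: 1/√f = -1.8 log₁₀[(0.00119/3.7)^1.11 + 6.9/1.473e+04] = -1.8 log₁₀[0.000132 + 0.000468] = 5.798, so f = 0.02974.
Total minor-loss coefficient ΣK = 4·1.7 + 4·0.3 + 4·0.33 = 9.32.
ΔP = [f·L/D + ΣK]·(ρV²/2) = [0.02974·187/0.032 + 9.32]·(1.39·5.3²/2) = [173.8 + 9.32]·19.52 = 3575 Pa.
ΔP = 3575 Pa = 0.0358 bar.

ΔP ≈ 0.0358 bar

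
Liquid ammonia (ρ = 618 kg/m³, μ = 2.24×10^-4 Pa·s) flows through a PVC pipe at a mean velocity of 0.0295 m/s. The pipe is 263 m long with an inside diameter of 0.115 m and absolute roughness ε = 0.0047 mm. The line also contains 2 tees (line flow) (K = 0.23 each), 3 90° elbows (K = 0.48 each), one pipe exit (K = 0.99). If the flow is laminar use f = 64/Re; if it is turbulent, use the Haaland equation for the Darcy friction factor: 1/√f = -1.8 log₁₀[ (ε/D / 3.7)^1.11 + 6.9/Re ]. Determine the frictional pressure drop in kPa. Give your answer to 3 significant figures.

ΔP ≈ 0.0201 kPa

Reynolds number Re = ρVD/μ = 618 · 0.0295 · 0.115 / 0.000224 = 9360.
Re > 4000 → turbulent. Relative roughness ε/D = 4.7e-06/0.115 = 4.09e-05. Haaland: 1/√f = -1.8 log₁₀[(4.09e-05/3.7)^1.11 + 6.9/9360] = -1.8 log₁₀[3.15e-06 + 0.000737] = 5.635, so f = 0.03149.
Total minor-loss coefficient ΣK = 2·0.23 + 3·0.48 + 1·0.99 = 2.89.
ΔP = [f·L/D + ΣK]·(ρV²/2) = [0.03149·263/0.115 + 2.89]·(618·0.0295²/2) = [72.02 + 2.89]·0.2689 = 20.14 Pa.
ΔP = 20.14 Pa = 0.0201 kPa.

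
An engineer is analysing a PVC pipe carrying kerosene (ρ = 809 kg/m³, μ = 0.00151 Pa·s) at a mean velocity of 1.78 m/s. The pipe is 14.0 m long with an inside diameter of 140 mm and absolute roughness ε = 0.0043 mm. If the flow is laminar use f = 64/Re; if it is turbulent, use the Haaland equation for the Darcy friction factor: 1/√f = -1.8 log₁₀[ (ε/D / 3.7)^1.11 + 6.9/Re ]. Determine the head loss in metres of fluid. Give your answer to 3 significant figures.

Reynolds number Re = ρVD/μ = 809 · 1.78 · 0.14 / 0.00151 = 1.335e+05.
Re > 4000 → turbulent. Relative roughness ε/D = 4.3e-06/0.14 = 3.07e-05. Haaland: 1/√f = -1.8 log₁₀[(3.07e-05/3.7)^1.11 + 6.9/1.335e+05] = -1.8 log₁₀[2.29e-06 + 5.17e-05] = 7.682, so f = 0.01695.
Darcy-Weisbach: ΔP = f(L/D)(ρV²/2) = 0.01695·(14/0.14)·(809·1.78²/2) = 0.01695·100·1282 = 2172 Pa.
Head loss h_f = ΔP/(ρg) = 2172/(809·9.81) = 0.274 m.

h_f ≈ 0.274 m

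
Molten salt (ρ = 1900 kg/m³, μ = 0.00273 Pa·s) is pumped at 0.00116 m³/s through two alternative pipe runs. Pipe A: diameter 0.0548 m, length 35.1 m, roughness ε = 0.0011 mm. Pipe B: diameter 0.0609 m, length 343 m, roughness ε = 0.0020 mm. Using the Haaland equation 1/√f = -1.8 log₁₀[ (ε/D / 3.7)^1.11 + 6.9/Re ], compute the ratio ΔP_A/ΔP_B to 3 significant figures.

Pipe A: V = Q/A = 0.00116/0.002359 = 0.4918 m/s; Re = 1.876e+04; ε/D = 2.01e-05; Haaland → f = 0.02619; ΔP_A = f(L/D)(ρV²/2) = 3855 Pa.
Pipe B: V = Q/A = 0.00116/0.002913 = 0.3982 m/s; Re = 1.688e+04; ε/D = 3.28e-05; Haaland → f = 0.02692; ΔP_B = f(L/D)(ρV²/2) = 2.284e+04 Pa.
ΔP_A/ΔP_B = 3855/2.284e+04 = 0.169.

ΔP_A/ΔP_B ≈ 0.169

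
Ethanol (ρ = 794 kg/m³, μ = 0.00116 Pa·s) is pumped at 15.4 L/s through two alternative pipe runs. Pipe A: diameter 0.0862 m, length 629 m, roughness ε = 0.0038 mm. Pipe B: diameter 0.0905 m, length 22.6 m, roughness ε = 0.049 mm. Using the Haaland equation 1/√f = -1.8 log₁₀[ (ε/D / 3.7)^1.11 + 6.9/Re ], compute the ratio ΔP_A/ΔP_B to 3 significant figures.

Pipe A: V = Q/A = 0.0154/0.005836 = 2.639 m/s; Re = 1.557e+05; ε/D = 4.41e-05; Haaland → f = 0.01653; ΔP_A = f(L/D)(ρV²/2) = 3.334e+05 Pa.
Pipe B: V = Q/A = 0.0154/0.006433 = 2.394 m/s; Re = 1.483e+05; ε/D = 0.000541; Haaland → f = 0.01937; ΔP_B = f(L/D)(ρV²/2) = 1.101e+04 Pa.
ΔP_A/ΔP_B = 3.334e+05/1.101e+04 = 30.3.

ΔP_A/ΔP_B ≈ 30.3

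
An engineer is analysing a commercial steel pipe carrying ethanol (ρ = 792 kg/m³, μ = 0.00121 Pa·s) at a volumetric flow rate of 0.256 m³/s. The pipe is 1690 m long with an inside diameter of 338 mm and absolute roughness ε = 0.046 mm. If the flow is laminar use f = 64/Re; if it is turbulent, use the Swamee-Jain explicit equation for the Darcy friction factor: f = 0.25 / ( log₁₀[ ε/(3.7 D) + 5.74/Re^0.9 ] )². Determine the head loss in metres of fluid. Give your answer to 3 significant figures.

Cross-sectional area A = πD²/4 = π(0.338)²/4 = 0.08973 m²; mean velocity V = Q/A = 0.256/0.08973 = 2.853 m/s.
Reynolds number Re = ρVD/μ = 792 · 2.853 · 0.338 / 0.00121 = 6.312e+05.
Re > 4000 → turbulent. Relative roughness ε/D = 4.6e-05/0.338 = 0.000136. Swamee-Jain: f = 0.25/(log₁₀[0.000136/3.7 + 5.74/6.312e+05^0.9])² = 0.25/(log₁₀[3.68e-05 + 3.46e-05])² = 0.25/(-4.147)² = 0.01454.
Darcy-Weisbach: ΔP = f(L/D)(ρV²/2) = 0.01454·(1690/0.338)·(792·2.853²/2) = 0.01454·5000·3224 = 2.343e+05 Pa.
Head loss h_f = ΔP/(ρg) = 2.343e+05/(792·9.81) = 30.2 m.

h_f ≈ 30.2 m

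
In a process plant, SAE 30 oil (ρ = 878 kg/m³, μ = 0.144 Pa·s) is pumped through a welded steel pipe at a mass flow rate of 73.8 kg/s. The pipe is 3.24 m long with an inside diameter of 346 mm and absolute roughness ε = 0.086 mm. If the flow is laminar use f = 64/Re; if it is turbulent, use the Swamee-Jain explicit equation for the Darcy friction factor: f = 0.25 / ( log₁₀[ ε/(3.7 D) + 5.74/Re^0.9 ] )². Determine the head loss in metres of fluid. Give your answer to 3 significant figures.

h_f ≈ 0.0129 m

A = πD²/4 = π(0.346)²/4 = 0.09402 m²; mean velocity V = ṁ/(ρA) = 73.8/(878 · 0.09402) = 0.894 m/s.
Reynolds number Re = ρVD/μ = 878 · 0.894 · 0.346 / 0.144 = 1886.
Re < 2300 → laminar flow, so f = 64/Re = 64/1886 = 0.03394 (the turbulent correlation is not needed).
Darcy-Weisbach: ΔP = f(L/D)(ρV²/2) = 0.03394·(3.24/0.346)·(878·0.894²/2) = 0.03394·9.364·350.8 = 111.5 Pa.
Head loss h_f = ΔP/(ρg) = 111.5/(878·9.81) = 0.0129 m.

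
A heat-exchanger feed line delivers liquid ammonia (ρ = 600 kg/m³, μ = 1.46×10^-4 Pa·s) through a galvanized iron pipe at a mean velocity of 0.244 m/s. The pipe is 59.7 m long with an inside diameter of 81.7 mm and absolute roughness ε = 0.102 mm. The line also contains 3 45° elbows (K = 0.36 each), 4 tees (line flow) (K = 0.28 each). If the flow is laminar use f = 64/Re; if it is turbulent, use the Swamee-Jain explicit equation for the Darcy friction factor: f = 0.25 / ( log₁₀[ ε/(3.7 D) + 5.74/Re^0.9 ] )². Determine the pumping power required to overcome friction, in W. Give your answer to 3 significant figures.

P ≈ 0.444 W

Reynolds number Re = ρVD/μ = 600 · 0.244 · 0.0817 / 0.000146 = 8.192e+04.
Re > 4000 → turbulent. Relative roughness ε/D = 0.000102/0.0817 = 0.00125. Swamee-Jain: f = 0.25/(log₁₀[0.00125/3.7 + 5.74/8.192e+04^0.9])² = 0.25/(log₁₀[0.000337 + 0.000217])² = 0.25/(-3.256)² = 0.02358.
Total minor-loss coefficient ΣK = 3·0.36 + 4·0.28 = 2.2.
ΔP = [f·L/D + ΣK]·(ρV²/2) = [0.02358·59.7/0.0817 + 2.2]·(600·0.244²/2) = [17.23 + 2.2]·17.86 = 347.1 Pa.
Q = V·A = 0.244·0.005242 = 0.001279 m³/s.
Pumping power P = QΔP = 0.001279·347.1 = 0.4439 W = 0.444 W.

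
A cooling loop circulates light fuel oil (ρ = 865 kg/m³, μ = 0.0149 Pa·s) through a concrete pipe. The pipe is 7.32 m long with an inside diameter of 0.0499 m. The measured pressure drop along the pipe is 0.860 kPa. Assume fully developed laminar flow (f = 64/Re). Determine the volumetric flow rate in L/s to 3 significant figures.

Q ≈ 1.20 L/s

For laminar flow, f = 64/Re with Re = ρVD/μ, so Darcy-Weisbach reduces to ΔP = 32μLV/D². Solving for V: V = ΔP·D²/(32μL) = 860·(0.0499)²/(32·0.0149·7.32) = 0.6136 m/s.
Check: Re = ρVD/μ = 865·0.6136·0.0499/0.0149 = 1777 < 2300, so the laminar assumption holds.
Q = V·A = 0.6136·(π/4·0.0499²) = 0.0012 m³/s = 1.20 L/s.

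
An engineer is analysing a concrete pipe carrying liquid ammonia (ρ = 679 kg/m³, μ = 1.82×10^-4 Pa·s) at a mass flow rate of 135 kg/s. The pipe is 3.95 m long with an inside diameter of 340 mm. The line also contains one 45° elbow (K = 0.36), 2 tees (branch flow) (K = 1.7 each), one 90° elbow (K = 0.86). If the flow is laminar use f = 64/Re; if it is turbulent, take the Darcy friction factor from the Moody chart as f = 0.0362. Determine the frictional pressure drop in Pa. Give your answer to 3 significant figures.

A = πD²/4 = π(0.34)²/4 = 0.09079 m²; mean velocity V = ṁ/(ρA) = 135/(679 · 0.09079) = 2.19 m/s.
Reynolds number Re = ρVD/μ = 679 · 2.19 · 0.34 / 0.000182 = 2.778e+06.
Re > 4000 → turbulent; use the Moody-chart value f = 0.0362.
Total minor-loss coefficient ΣK = 1·0.36 + 2·1.7 + 1·0.86 = 4.62.
ΔP = [f·L/D + ΣK]·(ρV²/2) = [0.0362·3.95/0.34 + 4.62]·(679·2.19²/2) = [0.4206 + 4.62]·1628 = 8206 Pa.

ΔP ≈ 8210 Pa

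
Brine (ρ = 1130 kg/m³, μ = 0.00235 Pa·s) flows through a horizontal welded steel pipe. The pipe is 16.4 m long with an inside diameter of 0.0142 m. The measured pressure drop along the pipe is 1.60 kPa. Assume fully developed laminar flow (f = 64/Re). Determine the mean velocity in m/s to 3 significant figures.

V ≈ 0.262 m/s

For laminar flow, f = 64/Re with Re = ρVD/μ, so Darcy-Weisbach reduces to ΔP = 32μLV/D². Solving for V: V = ΔP·D²/(32μL) = 1600·(0.0142)²/(32·0.00235·16.4) = 0.2616 m/s.
Check: Re = ρVD/μ = 1130·0.2616·0.0142/0.00235 = 1786 < 2300, so the laminar assumption holds.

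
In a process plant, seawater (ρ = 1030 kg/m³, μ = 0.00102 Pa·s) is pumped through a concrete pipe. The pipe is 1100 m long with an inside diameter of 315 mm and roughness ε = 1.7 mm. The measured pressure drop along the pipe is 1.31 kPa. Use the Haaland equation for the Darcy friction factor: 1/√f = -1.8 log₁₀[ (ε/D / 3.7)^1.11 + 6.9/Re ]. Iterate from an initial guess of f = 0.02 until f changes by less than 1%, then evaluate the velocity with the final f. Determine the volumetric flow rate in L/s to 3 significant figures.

Q ≈ 11.6 L/s

Rearranging Darcy-Weisbach: V = √(2·ΔP·D/(f·L·ρ)). With ε/D = 0.0017/0.315 = 0.0054, iterate starting from f = 0.02:
  f = 0.02 → V = √(2·1310·0.315/(0.02·1100·1030)) = 0.1908 m/s; Re = ρVD/μ = 6.07e+04; f → 0.03246
  f = 0.03246 → V = 0.1498 m/s; Re = 4.765e+04; f → 0.0328
  f = 0.0328 → V = 0.149 m/s; Re = 4.74e+04; f → 0.03281
Converged (Δf/f < 1%). With the final f = 0.03281: V = √(2·1310·0.315/(0.03281·1100·1030)) = 0.149 m/s.
Q = V·A = 0.149·(π/4·0.315²) = 0.01161 m³/s = 11.6 L/s.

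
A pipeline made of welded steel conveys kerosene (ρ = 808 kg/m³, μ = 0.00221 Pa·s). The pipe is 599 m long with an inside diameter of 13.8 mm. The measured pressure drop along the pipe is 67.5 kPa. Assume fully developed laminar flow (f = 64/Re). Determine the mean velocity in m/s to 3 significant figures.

V ≈ 0.303 m/s

For laminar flow, f = 64/Re with Re = ρVD/μ, so Darcy-Weisbach reduces to ΔP = 32μLV/D². Solving for V: V = ΔP·D²/(32μL) = 6.75e+04·(0.0138)²/(32·0.00221·599) = 0.3035 m/s.
Check: Re = ρVD/μ = 808·0.3035·0.0138/0.00221 = 1531 < 2300, so the laminar assumption holds.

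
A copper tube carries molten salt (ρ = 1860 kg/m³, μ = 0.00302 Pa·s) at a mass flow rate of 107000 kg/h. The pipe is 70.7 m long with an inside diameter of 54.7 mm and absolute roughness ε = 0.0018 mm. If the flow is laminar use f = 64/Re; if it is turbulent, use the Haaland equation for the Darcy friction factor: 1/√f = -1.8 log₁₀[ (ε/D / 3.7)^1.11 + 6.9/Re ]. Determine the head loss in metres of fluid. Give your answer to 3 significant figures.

ṁ = 107000 kg/h = 107000/3600 = 29.72 kg/s.
A = πD²/4 = π(0.0547)²/4 = 0.00235 m²; mean velocity V = ṁ/(ρA) = 29.72/(1860 · 0.00235) = 6.8 m/s.
Reynolds number Re = ρVD/μ = 1860 · 6.8 · 0.0547 / 0.00302 = 2.291e+05.
Re > 4000 → turbulent. Relative roughness ε/D = 1.8e-06/0.0547 = 3.29e-05. Haaland: 1/√f = -1.8 log₁₀[(3.29e-05/3.7)^1.11 + 6.9/2.291e+05] = -1.8 log₁₀[2.47e-06 + 3.01e-05] = 8.076, so f = 0.01533.
Darcy-Weisbach: ΔP = f(L/D)(ρV²/2) = 0.01533·(70.7/0.0547)·(1860·6.8²/2) = 0.01533·1293·4.3e+04 = 8.521e+05 Pa.
Head loss h_f = ΔP/(ρg) = 8.521e+05/(1860·9.81) = 46.7 m.

h_f ≈ 46.7 m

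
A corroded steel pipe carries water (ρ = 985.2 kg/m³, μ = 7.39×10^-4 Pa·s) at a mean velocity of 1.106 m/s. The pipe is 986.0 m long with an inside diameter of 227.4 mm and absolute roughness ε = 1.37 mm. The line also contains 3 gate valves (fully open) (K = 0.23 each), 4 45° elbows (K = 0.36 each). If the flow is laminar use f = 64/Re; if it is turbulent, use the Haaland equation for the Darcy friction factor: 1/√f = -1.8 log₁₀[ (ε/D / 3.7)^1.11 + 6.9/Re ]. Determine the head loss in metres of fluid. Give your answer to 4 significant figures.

Reynolds number Re = ρVD/μ = 985.2 · 1.106 · 0.2274 / 0.000739 = 3.353e+05.
Re > 4000 → turbulent. Relative roughness ε/D = 0.00137/0.2274 = 0.00602. Haaland: 1/√f = -1.8 log₁₀[(0.00602/3.7)^1.11 + 6.9/3.353e+05] = -1.8 log₁₀[0.000804 + 2.06e-05] = 5.551, so f = 0.03245.
Total minor-loss coefficient ΣK = 3·0.23 + 4·0.36 = 2.13.
ΔP = [f·L/D + ΣK]·(ρV²/2) = [0.03245·986/0.2274 + 2.13]·(985.2·1.106²/2) = [140.7 + 2.13]·602.6 = 8.607e+04 Pa.
Head loss h_f = ΔP/(ρg) = 8.607e+04/(985.2·9.81) = 8.905 m.

h_f ≈ 8.905 m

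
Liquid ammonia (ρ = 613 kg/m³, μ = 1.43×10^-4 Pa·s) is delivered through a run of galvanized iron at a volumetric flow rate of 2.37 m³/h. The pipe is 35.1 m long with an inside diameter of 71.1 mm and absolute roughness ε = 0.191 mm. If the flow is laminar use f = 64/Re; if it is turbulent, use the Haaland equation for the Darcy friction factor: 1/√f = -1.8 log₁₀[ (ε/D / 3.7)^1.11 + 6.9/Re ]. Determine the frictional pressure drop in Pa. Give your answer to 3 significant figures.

Q = 2.37 m³/h = 2.37/3600 = 0.0006583 m³/s.
Cross-sectional area A = πD²/4 = π(0.0711)²/4 = 0.00397 m²; mean velocity V = Q/A = 0.0006583/0.00397 = 0.1658 m/s.
Reynolds number Re = ρVD/μ = 613 · 0.1658 · 0.0711 / 0.000143 = 5.054e+04.
Re > 4000 → turbulent. Relative roughness ε/D = 0.000191/0.0711 = 0.00269. Haaland: 1/√f = -1.8 log₁₀[(0.00269/3.7)^1.11 + 6.9/5.054e+04] = -1.8 log₁₀[0.000328 + 0.000137] = 6, so f = 0.02778.
Darcy-Weisbach: ΔP = f(L/D)(ρV²/2) = 0.02778·(35.1/0.0711)·(613·0.1658²/2) = 0.02778·493.7·8.427 = 115.6 Pa.

ΔP ≈ 116 Pa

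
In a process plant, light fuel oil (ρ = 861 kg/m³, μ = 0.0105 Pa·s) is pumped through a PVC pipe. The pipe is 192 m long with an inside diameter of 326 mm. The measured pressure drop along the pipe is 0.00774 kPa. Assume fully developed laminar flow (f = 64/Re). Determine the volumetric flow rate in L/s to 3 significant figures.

Q ≈ 1.06 L/s

For laminar flow, f = 64/Re with Re = ρVD/μ, so Darcy-Weisbach reduces to ΔP = 32μLV/D². Solving for V: V = ΔP·D²/(32μL) = 7.74·(0.326)²/(32·0.0105·192) = 0.01275 m/s.
Check: Re = ρVD/μ = 861·0.01275·0.326/0.0105 = 340.9 < 2300, so the laminar assumption holds.
Q = V·A = 0.01275·(π/4·0.326²) = 0.001064 m³/s = 1.06 L/s.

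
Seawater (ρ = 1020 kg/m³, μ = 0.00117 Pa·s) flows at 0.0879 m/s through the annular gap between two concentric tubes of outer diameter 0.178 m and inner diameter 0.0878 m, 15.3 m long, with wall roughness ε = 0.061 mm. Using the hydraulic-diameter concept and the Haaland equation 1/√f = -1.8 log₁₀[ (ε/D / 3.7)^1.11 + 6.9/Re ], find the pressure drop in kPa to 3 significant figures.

ΔP ≈ 0.0234 kPa

Hydraulic diameter D_h = 4A/P = D_o - D_i = 0.178 - 0.0878 = 0.0902 m.
Re = ρVD_h/μ = 1020·0.0879·0.0902/0.00117 = 6912.
ε/D_h = 6.1e-05/0.0902 = 0.000676; Haaland gives 1/√f = -1.8 log₁₀[7.09e-05+0.000998] = 5.348, so f = 0.03497.
ΔP = f(L/D_h)(ρV²/2) = 0.03497·15.3/0.0902·3.94 = 23.37 Pa.
ΔP = 0.0234 kPa.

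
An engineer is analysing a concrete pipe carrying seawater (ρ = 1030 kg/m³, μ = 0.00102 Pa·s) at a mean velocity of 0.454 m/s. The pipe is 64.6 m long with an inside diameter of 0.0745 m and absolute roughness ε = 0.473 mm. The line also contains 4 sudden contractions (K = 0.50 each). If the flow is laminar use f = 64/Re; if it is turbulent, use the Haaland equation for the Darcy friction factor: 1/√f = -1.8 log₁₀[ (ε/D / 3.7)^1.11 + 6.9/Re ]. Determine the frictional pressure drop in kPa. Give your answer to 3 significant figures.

ΔP ≈ 3.42 kPa

Reynolds number Re = ρVD/μ = 1030 · 0.454 · 0.0745 / 0.00102 = 3.415e+04.
Re > 4000 → turbulent. Relative roughness ε/D = 0.000473/0.0745 = 0.00635. Haaland: 1/√f = -1.8 log₁₀[(0.00635/3.7)^1.11 + 6.9/3.415e+04] = -1.8 log₁₀[0.000852 + 0.000202] = 5.359, so f = 0.03482.
Total minor-loss coefficient ΣK = 4·0.5 = 2.
ΔP = [f·L/D + ΣK]·(ρV²/2) = [0.03482·64.6/0.0745 + 2]·(1030·0.454²/2) = [30.19 + 2]·106.1 = 3417 Pa.
ΔP = 3417 Pa = 3.42 kPa.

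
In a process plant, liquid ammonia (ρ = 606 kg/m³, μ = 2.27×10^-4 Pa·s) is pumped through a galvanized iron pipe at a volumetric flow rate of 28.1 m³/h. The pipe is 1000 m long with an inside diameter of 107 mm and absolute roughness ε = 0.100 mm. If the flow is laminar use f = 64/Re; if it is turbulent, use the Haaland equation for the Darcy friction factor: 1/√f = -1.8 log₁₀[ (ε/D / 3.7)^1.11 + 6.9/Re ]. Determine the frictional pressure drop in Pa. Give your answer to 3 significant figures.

Q = 28.1 m³/h = 28.1/3600 = 0.007806 m³/s.
Cross-sectional area A = πD²/4 = π(0.107)²/4 = 0.008992 m²; mean velocity V = Q/A = 0.007806/0.008992 = 0.8681 m/s.
Reynolds number Re = ρVD/μ = 606 · 0.8681 · 0.107 / 0.000227 = 2.48e+05.
Re > 4000 → turbulent. Relative roughness ε/D = 0.0001/0.107 = 0.000935. Haaland: 1/√f = -1.8 log₁₀[(0.000935/3.7)^1.11 + 6.9/2.48e+05] = -1.8 log₁₀[0.000102 + 2.78e-05] = 6.999, so f = 0.02042.
Darcy-Weisbach: ΔP = f(L/D)(ρV²/2) = 0.02042·(1000/0.107)·(606·0.8681²/2) = 0.02042·9346·228.3 = 4.356e+04 Pa.

ΔP ≈ 43600 Pa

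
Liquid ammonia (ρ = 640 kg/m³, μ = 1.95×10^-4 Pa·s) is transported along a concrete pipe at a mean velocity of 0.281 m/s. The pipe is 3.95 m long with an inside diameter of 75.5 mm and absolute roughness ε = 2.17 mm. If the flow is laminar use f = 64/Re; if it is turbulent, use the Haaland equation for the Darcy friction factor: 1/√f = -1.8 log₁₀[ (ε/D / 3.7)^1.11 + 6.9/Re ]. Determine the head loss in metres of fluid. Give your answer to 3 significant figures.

h_f ≈ 0.0119 m

Reynolds number Re = ρVD/μ = 640 · 0.281 · 0.0755 / 0.000195 = 6.963e+04.
Re > 4000 → turbulent. Relative roughness ε/D = 0.00217/0.0755 = 0.0287. Haaland: 1/√f = -1.8 log₁₀[(0.0287/3.7)^1.11 + 6.9/6.963e+04] = -1.8 log₁₀[0.00455 + 9.91e-05] = 4.198, so f = 0.05673.
Darcy-Weisbach: ΔP = f(L/D)(ρV²/2) = 0.05673·(3.95/0.0755)·(640·0.281²/2) = 0.05673·52.32·25.27 = 75 Pa.
Head loss h_f = ΔP/(ρg) = 75/(640·9.81) = 0.0119 m.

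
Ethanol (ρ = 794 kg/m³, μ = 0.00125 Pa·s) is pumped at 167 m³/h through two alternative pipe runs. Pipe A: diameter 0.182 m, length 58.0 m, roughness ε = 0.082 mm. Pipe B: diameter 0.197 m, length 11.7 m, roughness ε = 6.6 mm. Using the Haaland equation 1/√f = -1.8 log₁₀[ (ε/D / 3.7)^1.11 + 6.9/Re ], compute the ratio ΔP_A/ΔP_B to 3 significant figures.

ΔP_A/ΔP_B ≈ 2.24

Pipe A: V = Q/A = 0.04639/0.02602 = 1.783 m/s; Re = 2.061e+05; ε/D = 0.000451; Haaland → f = 0.01832; ΔP_A = f(L/D)(ρV²/2) = 7370 Pa.
Pipe B: V = Q/A = 0.04639/0.03048 = 1.522 m/s; Re = 1.904e+05; ε/D = 0.0335; Haaland → f = 0.06016; ΔP_B = f(L/D)(ρV²/2) = 3286 Pa.
ΔP_A/ΔP_B = 7370/3286 = 2.24.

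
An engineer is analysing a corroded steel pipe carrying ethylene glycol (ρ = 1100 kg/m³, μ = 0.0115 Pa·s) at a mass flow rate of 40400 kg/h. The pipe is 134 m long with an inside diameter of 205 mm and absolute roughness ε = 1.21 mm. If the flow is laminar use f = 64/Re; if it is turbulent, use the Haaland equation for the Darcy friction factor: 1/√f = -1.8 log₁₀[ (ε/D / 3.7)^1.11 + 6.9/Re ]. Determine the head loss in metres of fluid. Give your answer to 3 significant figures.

h_f ≈ 0.133 m

ṁ = 40400 kg/h = 40400/3600 = 11.22 kg/s.
A = πD²/4 = π(0.205)²/4 = 0.03301 m²; mean velocity V = ṁ/(ρA) = 11.22/(1100 · 0.03301) = 0.3091 m/s.
Reynolds number Re = ρVD/μ = 1100 · 0.3091 · 0.205 / 0.0115 = 6061.
Re > 4000 → turbulent. Relative roughness ε/D = 0.00121/0.205 = 0.0059. Haaland: 1/√f = -1.8 log₁₀[(0.0059/3.7)^1.11 + 6.9/6061] = -1.8 log₁₀[0.000785 + 0.00114] = 4.888, so f = 0.04185.
Darcy-Weisbach: ΔP = f(L/D)(ρV²/2) = 0.04185·(134/0.205)·(1100·0.3091²/2) = 0.04185·653.7·52.55 = 1437 Pa.
Head loss h_f = ΔP/(ρg) = 1437/(1100·9.81) = 0.133 m.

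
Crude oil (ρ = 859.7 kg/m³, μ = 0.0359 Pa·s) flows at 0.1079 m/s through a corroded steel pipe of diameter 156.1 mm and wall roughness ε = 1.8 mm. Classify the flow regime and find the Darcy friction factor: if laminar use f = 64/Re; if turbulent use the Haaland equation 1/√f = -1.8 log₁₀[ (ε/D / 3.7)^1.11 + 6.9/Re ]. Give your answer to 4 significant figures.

f ≈ 0.1587

Re = ρVD/μ = 859.7·0.1079·0.1561/0.0359 = 403.3.
Re < 2300 → laminar, so f = 64/Re = 0.1587 (roughness is irrelevant in laminar flow).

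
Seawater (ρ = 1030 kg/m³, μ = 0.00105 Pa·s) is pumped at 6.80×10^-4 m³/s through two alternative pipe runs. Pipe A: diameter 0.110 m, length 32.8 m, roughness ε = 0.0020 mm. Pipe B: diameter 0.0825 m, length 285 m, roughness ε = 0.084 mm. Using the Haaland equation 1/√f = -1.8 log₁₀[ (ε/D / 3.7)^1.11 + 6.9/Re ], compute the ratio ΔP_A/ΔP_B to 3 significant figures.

ΔP_A/ΔP_B ≈ 0.0284

Pipe A: V = Q/A = 0.00068/0.009503 = 0.07155 m/s; Re = 7721; ε/D = 1.82e-05; Haaland → f = 0.03322; ΔP_A = f(L/D)(ρV²/2) = 26.12 Pa.
Pipe B: V = Q/A = 0.00068/0.005346 = 0.1272 m/s; Re = 1.029e+04; ε/D = 0.00102; Haaland → f = 0.03198; ΔP_B = f(L/D)(ρV²/2) = 920.5 Pa.
ΔP_A/ΔP_B = 26.12/920.5 = 0.0284.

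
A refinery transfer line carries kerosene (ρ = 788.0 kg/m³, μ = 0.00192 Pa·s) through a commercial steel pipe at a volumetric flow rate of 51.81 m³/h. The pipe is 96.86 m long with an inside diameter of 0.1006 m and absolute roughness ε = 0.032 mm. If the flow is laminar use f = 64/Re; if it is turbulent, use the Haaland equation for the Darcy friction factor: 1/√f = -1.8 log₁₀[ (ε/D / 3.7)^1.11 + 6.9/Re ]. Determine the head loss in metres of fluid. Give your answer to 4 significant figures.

Q = 51.81 m³/h = 51.81/3600 = 0.01439 m³/s.
Cross-sectional area A = πD²/4 = π(0.1006)²/4 = 0.007949 m²; mean velocity V = Q/A = 0.01439/0.007949 = 1.811 m/s.
Reynolds number Re = ρVD/μ = 788 · 1.811 · 0.1006 / 0.00192 = 7.476e+04.
Re > 4000 → turbulent. Relative roughness ε/D = 3.2e-05/0.1006 = 0.000318. Haaland: 1/√f = -1.8 log₁₀[(0.000318/3.7)^1.11 + 6.9/7.476e+04] = -1.8 log₁₀[3.07e-05 + 9.23e-05] = 7.038, so f = 0.02019.
Darcy-Weisbach: ΔP = f(L/D)(ρV²/2) = 0.02019·(96.86/0.1006)·(788·1.811²/2) = 0.02019·962.8·1292 = 2.511e+04 Pa.
Head loss h_f = ΔP/(ρg) = 2.511e+04/(788·9.81) = 3.248 m.

h_f ≈ 3.248 m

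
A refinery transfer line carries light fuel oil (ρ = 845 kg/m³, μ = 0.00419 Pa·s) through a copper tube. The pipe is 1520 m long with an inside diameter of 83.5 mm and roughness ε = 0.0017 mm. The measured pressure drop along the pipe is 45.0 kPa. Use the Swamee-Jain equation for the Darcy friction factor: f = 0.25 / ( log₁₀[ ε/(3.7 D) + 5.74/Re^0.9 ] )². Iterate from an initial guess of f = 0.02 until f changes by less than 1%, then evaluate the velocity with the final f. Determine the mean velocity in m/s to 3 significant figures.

Rearranging Darcy-Weisbach: V = √(2·ΔP·D/(f·L·ρ)). With ε/D = 1.7e-06/0.0835 = 2.04e-05, iterate starting from f = 0.02:
  f = 0.02 → V = √(2·4.5e+04·0.0835/(0.02·1520·845)) = 0.5409 m/s; Re = ρVD/μ = 9108; f → 0.03182
  f = 0.03182 → V = 0.4288 m/s; Re = 7221; f → 0.03398
  f = 0.03398 → V = 0.415 m/s; Re = 6988; f → 0.0343
Converged (Δf/f < 1%). With the final f = 0.0343: V = √(2·4.5e+04·0.0835/(0.0343·1520·845)) = 0.413 m/s.

V ≈ 0.413 m/s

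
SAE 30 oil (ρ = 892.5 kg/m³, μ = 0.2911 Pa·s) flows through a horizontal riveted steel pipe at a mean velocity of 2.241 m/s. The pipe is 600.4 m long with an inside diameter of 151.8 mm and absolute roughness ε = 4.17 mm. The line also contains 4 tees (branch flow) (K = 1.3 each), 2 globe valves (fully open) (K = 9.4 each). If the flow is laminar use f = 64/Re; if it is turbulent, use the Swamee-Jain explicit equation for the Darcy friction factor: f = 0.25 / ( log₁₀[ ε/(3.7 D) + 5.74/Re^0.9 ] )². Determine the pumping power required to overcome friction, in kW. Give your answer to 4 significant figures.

Reynolds number Re = ρVD/μ = 892.5 · 2.241 · 0.1518 / 0.291 = 1043.
Re < 2300 → laminar flow, so f = 64/Re = 64/1043 = 0.06136 (the turbulent correlation is not needed).
Total minor-loss coefficient ΣK = 4·1.3 + 2·9.4 = 24.
ΔP = [f·L/D + ΣK]·(ρV²/2) = [0.06136·600.4/0.1518 + 24]·(892.5·2.241²/2) = [242.7 + 24]·2241 = 5.977e+05 Pa.
Q = V·A = 2.241·0.0181 = 0.04056 m³/s.
Pumping power P = QΔP = 0.04056·5.977e+05 = 24242 W = 24.24 kW.

P ≈ 24.24 kW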